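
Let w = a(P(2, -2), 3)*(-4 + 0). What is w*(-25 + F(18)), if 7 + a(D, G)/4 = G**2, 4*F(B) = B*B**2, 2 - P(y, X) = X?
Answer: -45856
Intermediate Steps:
P(y, X) = 2 - X
F(B) = B**3/4 (F(B) = (B*B**2)/4 = B**3/4)
a(D, G) = -28 + 4*G**2
w = -32 (w = (-28 + 4*3**2)*(-4 + 0) = (-28 + 4*9)*(-4) = (-28 + 36)*(-4) = 8*(-4) = -32)
w*(-25 + F(18)) = -32*(-25 + (1/4)*18**3) = -32*(-25 + (1/4)*5832) = -32*(-25 + 1458) = -32*1433 = -45856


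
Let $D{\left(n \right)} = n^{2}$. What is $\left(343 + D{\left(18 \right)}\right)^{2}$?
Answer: $444889$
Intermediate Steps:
$\left(343 + D{\left(18 \right)}\right)^{2} = \left(343 + 18^{2}\right)^{2} = \left(343 + 324\right)^{2} = 667^{2} = 444889$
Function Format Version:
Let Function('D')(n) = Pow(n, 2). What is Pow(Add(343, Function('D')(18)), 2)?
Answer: 444889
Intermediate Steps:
Pow(Add(343, Function('D')(18)), 2) = Pow(Add(343, Pow(18, 2)), 2) = Pow(Add(343, 324), 2) = Pow(667, 2) = 444889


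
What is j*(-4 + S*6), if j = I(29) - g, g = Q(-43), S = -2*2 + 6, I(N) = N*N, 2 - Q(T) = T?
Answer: 6368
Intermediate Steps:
Q(T) = 2 - T
I(N) = N²
S = 2 (S = -4 + 6 = 2)
g = 45 (g = 2 - 1*(-43) = 2 + 43 = 45)
j = 796 (j = 29² - 1*45 = 841 - 45 = 796)
j*(-4 + S*6) = 796*(-4 + 2*6) = 796*(-4 + 12) = 796*8 = 6368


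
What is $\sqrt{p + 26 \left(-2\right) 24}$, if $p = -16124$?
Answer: $2 i \sqrt{4343} \approx 131.8 i$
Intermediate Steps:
$\sqrt{p + 26 \left(-2\right) 24} = \sqrt{-16124 + 26 \left(-2\right) 24} = \sqrt{-16124 - 1248} = \sqrt{-17372} = 2 i \sqrt{4343}$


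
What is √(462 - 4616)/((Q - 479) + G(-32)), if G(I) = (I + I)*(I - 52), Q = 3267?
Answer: I*√4154/8164 ≈ 0.0078946*I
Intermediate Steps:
G(I) = 2*I*(-52 + I) (G(I) = (2*I)*(-52 + I) = 2*I*(-52 + I))
√(462 - 4616)/((Q - 479) + G(-32)) = √(462 - 4616)/((3267 - 479) + 2*(-32)*(-52 - 32)) = √(-4154)/(2788 + 2*(-32)*(-84)) = (I*√4154)/(2788 + 5376) = (I*√4154)/8164 = (I*√4154)*(1/8164) = I*√4154/8164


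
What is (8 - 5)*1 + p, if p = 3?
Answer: 6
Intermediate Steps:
(8 - 5)*1 + p = (8 - 5)*1 + 3 = 3*1 + 3 = 3 + 3 = 6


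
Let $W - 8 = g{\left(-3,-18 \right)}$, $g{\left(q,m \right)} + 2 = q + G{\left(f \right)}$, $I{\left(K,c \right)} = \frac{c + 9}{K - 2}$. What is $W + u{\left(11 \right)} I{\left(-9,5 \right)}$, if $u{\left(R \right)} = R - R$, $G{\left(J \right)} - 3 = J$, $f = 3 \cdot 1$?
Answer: $9$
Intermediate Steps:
$f = 3$
$G{\left(J \right)} = 3 + J$
$I{\left(K,c \right)} = \frac{9 + c}{-2 + K}$
$u{\left(R \right)} = 0$
$g{\left(q,m \right)} = 4 + q$ ($g{\left(q,m \right)} = -2 + \left(q + \left(3 + 3\right)\right) = -2 + \left(q + 6\right) = -2 + \left(6 + q\right) = 4 + q$)
$W = 9$ ($W = 8 + \left(4 - 3\right) = 8 + 1 = 9$)
$W + u{\left(11 \right)} I{\left(-9,5 \right)} = 9 + 0 \frac{9 + 5}{-2 - 9} = 9 + 0 \frac{1}{-11} \cdot 14 = 9 + 0 \left(\left(- \frac{1}{11}\right) 14\right) = 9 + 0 \left(- \frac{14}{11}\right) = 9 + 0 = 9$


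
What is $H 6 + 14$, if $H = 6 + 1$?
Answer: $56$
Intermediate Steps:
$H = 7$
$H 6 + 14 = 7 \cdot 6 + 14 = 42 + 14 = 56$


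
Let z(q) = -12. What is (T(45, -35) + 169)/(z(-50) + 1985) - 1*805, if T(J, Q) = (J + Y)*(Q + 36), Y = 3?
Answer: -1588048/1973 ≈ -804.89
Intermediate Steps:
T(J, Q) = (3 + J)*(36 + Q) (T(J, Q) = (J + 3)*(Q + 36) = (3 + J)*(36 + Q))
(T(45, -35) + 169)/(z(-50) + 1985) - 1*805 = ((108 + 3*(-35) + 36*45 + 45*(-35)) + 169)/(-12 + 1985) - 1*805 = ((108 - 105 + 1620 - 1575) + 169)/1973 - 805 = (48 + 169)*(1/1973) - 805 = 217*(1/1973) - 805 = 217/1973 - 805 = -1588048/1973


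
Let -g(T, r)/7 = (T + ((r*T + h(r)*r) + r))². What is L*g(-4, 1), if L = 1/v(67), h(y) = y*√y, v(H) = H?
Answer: -252/67 ≈ -3.7612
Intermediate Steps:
h(y) = y^(3/2)
L = 1/67 ≈ 0.014925
g(T, r) = -7*(T + r + r^(5/2) + T*r)² (g(T, r) = -7*(T + ((r*T + r^(3/2)*r) + r))² = -7*(T + ((T*r + r^(5/2)) + r))² = -7*(T + ((r^(5/2) + T*r) + r))² = -7*(T + (r + r^(5/2) + T*r))² = -7*(T + r + r^(5/2) + T*r)²)
L*g(-4, 1) = (-7*(-4 + 1 + 1^(5/2) - 4*1)²)/67 = (-7*(-4 + 1 + 1 - 4)²)/67 = (-7*(-6)²)/67 = (-7*36)/67 = (1/67)*(-252) = -252/67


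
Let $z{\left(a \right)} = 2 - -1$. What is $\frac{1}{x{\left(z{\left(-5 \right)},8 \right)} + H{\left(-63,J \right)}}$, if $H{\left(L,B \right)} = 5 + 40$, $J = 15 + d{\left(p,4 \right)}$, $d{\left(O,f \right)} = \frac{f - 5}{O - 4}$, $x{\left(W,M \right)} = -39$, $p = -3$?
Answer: $\frac{1}{6} \approx 0.16667$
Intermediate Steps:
$z{\left(a \right)} = 3$ ($z{\left(a \right)} = 2 + 1 = 3$)
$d{\left(O,f \right)} = \frac{-5 + f}{-4 + O}$
$J = \frac{106}{7}$ ($J = 15 + \frac{-5 + 4}{-4 - 3} = 15 + \frac{1}{-7} \left(-1\right) = 15 - - \frac{1}{7} = 15 + \frac{1}{7} = \frac{106}{7} \approx 15.143$)
$H{\left(L,B \right)} = 45$
$\frac{1}{x{\left(z{\left(-5 \right)},8 \right)} + H{\left(-63,J \right)}} = \frac{1}{-39 + 45} = \frac{1}{6}$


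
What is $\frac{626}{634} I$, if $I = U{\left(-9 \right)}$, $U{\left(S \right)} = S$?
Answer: $- \frac{2817}{317} \approx -8.8864$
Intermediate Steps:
$I = -9$
$\frac{626}{634} I = \frac{626}{634} \left(-9\right) = 626 \cdot \frac{1}{634} \left(-9\right) = \frac{313}{317} \left(-9\right) = - \frac{2817}{317}$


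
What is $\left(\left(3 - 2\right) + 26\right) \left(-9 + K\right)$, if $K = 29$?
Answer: $540$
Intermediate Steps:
$\left(\left(3 - 2\right) + 26\right) \left(-9 + K\right) = \left(\left(3 - 2\right) + 26\right) \left(-9 + 29\right) = \left(1 + 26\right) 20 = 27 \cdot 20 = 540$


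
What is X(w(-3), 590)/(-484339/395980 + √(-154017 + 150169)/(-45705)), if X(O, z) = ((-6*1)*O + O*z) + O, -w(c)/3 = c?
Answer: -84373970248710123567300/19601388394537843169 + 3018551420651738400*I*√962/19601388394537843169 ≈ -4304.5 + 4.7764*I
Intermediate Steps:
w(c) = -3*c
X(O, z) = -5*O + O*z (X(O, z) = (-6*O + O*z) + O = -5*O + O*z)
X(w(-3), 590)/(-484339/395980 + √(-154017 + 150169)/(-45705)) = ((-3*(-3))*(-5 + 590))/(-484339/395980 + √(-154017 + 150169)/(-45705)) = (9*585)/(-484339*1/395980 + √(-3848)*(-1/45705)) = 5265/(-484339/395980 + (2*I*√962)*(-1/45705)) = 5265/(-484339/395980 - 2*I*√962/45705)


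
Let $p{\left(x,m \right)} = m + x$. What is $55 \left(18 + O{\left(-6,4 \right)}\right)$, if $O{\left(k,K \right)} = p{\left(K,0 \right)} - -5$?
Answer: $1485$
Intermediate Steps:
$O{\left(k,K \right)} = 5 + K$ ($O{\left(k,K \right)} = \left(0 + K\right) - -5 = K + 5 = 5 + K$)
$55 \left(18 + O{\left(-6,4 \right)}\right) = 55 \left(18 + \left(5 + 4\right)\right) = 55 \left(18 + 9\right) = 55 \cdot 27 = 1485$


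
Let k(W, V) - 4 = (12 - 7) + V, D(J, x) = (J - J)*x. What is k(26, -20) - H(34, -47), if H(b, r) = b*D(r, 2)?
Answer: -11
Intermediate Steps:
D(J, x) = 0 (D(J, x) = 0*x = 0)
H(b, r) = 0 (H(b, r) = b*0 = 0)
k(W, V) = 9 + V (k(W, V) = 4 + ((12 - 7) + V) = 4 + (5 + V) = 9 + V)
k(26, -20) - H(34, -47) = (9 - 20) - 1*0 = -11 + 0 = -11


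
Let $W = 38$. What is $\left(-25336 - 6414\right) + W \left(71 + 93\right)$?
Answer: $-25518$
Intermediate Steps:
$\left(-25336 - 6414\right) + W \left(71 + 93\right) = \left(-25336 - 6414\right) + 38 \left(71 + 93\right) = -31750 + 38 \cdot 164 = -31750 + 6232 = -25518$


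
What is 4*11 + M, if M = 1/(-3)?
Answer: 131/3 ≈ 43.667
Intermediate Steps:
M = -⅓ ≈ -0.33333
4*11 + M = 4*11 - ⅓ = 44 - ⅓ = 131/3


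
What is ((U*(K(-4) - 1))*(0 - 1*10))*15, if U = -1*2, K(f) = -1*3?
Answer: -1200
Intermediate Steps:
K(f) = -3
U = -2
((U*(K(-4) - 1))*(0 - 1*10))*15 = ((-2*(-3 - 1))*(0 - 1*10))*15 = ((-2*(-4))*(0 - 10))*15 = (8*(-10))*15 = -80*15 = -1200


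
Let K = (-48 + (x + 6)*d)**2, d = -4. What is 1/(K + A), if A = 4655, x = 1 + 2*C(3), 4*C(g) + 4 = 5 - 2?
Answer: 1/10131 ≈ 9.8707e-5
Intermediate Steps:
C(g) = -1/4 (C(g) = -1 + (5 - 2)/4 = -1 + (1/4)*3 = -1 + 3/4 = -1/4)
x = 1/2 (x = 1 + 2*(-1/4) = 1 - 1/2 = 1/2 ≈ 0.50000)
K = 5476 (K = (-48 + (1/2 + 6)*(-4))**2 = (-48 + (13/2)*(-4))**2 = (-48 - 26)**2 = (-74)**2 = 5476)
1/(K + A) = 1/(5476 + 4655) = 1/10131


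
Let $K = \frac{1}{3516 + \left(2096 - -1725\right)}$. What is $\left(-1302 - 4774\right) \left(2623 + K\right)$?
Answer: $- \frac{116932328352}{7337} \approx -1.5937 \cdot 10^{7}$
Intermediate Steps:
$K = \frac{1}{7337}$ ($K = \frac{1}{3516 + \left(2096 + 1725\right)} = \frac{1}{3516 + 3821} = \frac{1}{7337} \approx 0.0001363$)
$\left(-1302 - 4774\right) \left(2623 + K\right) = \left(-1302 - 4774\right) \left(2623 + \frac{1}{7337}\right) = \left(-6076\right) \frac{19244952}{7337} = - \frac{116932328352}{7337}$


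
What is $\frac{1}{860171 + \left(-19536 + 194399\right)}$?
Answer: $\frac{1}{1035034} \approx 9.6615 \cdot 10^{-7}$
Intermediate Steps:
$\frac{1}{860171 + \left(-19536 + 194399\right)} = \frac{1}{860171 + 174863} = \frac{1}{1035034}$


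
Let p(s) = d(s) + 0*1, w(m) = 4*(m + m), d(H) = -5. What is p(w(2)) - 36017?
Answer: -36022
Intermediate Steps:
w(m) = 8*m (w(m) = 4*(2*m) = 8*m)
p(s) = -5 (p(s) = -5 + 0*1 = -5 + 0 = -5)
p(w(2)) - 36017 = -5 - 36017 = -36022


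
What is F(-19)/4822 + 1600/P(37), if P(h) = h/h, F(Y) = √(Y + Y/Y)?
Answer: 1600 + 3*I*√2/4822 ≈ 1600.0 + 0.00087985*I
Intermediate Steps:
F(Y) = √(1 + Y) (F(Y) = √(Y + 1) = √(1 + Y))
P(h) = 1
F(-19)/4822 + 1600/P(37) = √(1 - 19)/4822 + 1600/1 = √(-18)*(1/4822) + 1600*1 = (3*I*√2)*(1/4822) + 1600 = 3*I*√2/4822 + 1600 = 1600 + 3*I*√2/4822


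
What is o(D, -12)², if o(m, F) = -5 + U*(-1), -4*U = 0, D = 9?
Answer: 25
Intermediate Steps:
U = 0 (U = -¼*0 = 0)
o(m, F) = -5 (o(m, F) = -5 + 0*(-1) = -5 + 0 = -5)
o(D, -12)² = (-5)² = 25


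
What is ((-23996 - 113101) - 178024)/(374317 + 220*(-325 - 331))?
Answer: -315121/229997 ≈ -1.3701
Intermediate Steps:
((-23996 - 113101) - 178024)/(374317 + 220*(-325 - 331)) = (-137097 - 178024)/(374317 + 220*(-656)) = -315121/(374317 - 144320) = -315121/229997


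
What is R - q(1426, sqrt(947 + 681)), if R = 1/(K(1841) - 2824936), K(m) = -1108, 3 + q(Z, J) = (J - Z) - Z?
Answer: 8068355619/2826044 - 2*sqrt(407) ≈ 2814.7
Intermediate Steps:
q(Z, J) = -3 + J - 2*Z (q(Z, J) = -3 + ((J - Z) - Z) = -3 + (J - 2*Z) = -3 + J - 2*Z)
R = -1/2826044 (R = 1/(-1108 - 2824936) = 1/(-2826044) = -1/2826044 ≈ -3.5385e-7)
R - q(1426, sqrt(947 + 681)) = -1/2826044 - (-3 + sqrt(947 + 681) - 2*1426) = -1/2826044 - (-3 + sqrt(1628) - 2852) = -1/2826044 - (-3 + 2*sqrt(407) - 2852) = -1/2826044 - (-2855 + 2*sqrt(407)) = -1/2826044 + (2855 - 2*sqrt(407)) = 8068355619/2826044 - 2*sqrt(407)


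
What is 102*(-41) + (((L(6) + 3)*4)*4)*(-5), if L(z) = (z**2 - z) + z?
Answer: -7302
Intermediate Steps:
L(z) = z**2
102*(-41) + (((L(6) + 3)*4)*4)*(-5) = 102*(-41) + (((6**2 + 3)*4)*4)*(-5) = -4182 + (((36 + 3)*4)*4)*(-5) = -4182 + ((39*4)*4)*(-5) = -4182 + (156*4)*(-5) = -4182 + 624*(-5) = -4182 - 3120 = -7302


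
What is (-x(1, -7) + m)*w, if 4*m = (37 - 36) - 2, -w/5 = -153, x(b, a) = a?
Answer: 20655/4 ≈ 5163.8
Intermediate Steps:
w = 765 (w = -5*(-153) = 765)
m = -¼ (m = ((37 - 36) - 2)/4 = (1 - 2)/4 = (¼)*(-1) = -¼ ≈ -0.25000)
(-x(1, -7) + m)*w = (-1*(-7) - ¼)*765 = (7 - ¼)*765 = (27/4)*765 = 20655/4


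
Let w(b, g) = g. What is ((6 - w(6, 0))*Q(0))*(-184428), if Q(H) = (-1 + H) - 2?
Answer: 3319704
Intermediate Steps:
Q(H) = -3 + H
((6 - w(6, 0))*Q(0))*(-184428) = ((6 - 1*0)*(-3 + 0))*(-184428) = ((6 + 0)*(-3))*(-184428) = (6*(-3))*(-184428) = -18*(-184428) = 3319704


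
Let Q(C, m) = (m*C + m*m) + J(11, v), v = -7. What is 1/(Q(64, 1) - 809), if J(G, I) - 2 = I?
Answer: -1/749 ≈ -0.0013351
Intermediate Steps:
J(G, I) = 2 + I
Q(C, m) = -5 + m**2 + C*m (Q(C, m) = (m*C + m*m) + (2 - 7) = (C*m + m**2) - 5 = (m**2 + C*m) - 5 = -5 + m**2 + C*m)
1/(Q(64, 1) - 809) = 1/((-5 + 1**2 + 64*1) - 809) = 1/((-5 + 1 + 64) - 809) = 1/(60 - 809) = 1/(-749) = -1/749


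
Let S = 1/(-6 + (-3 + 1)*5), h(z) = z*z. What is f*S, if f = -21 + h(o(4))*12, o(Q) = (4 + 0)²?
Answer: -3051/16 ≈ -190.69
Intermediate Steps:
o(Q) = 16 (o(Q) = 4² = 16)
h(z) = z²
S = -1/16 (S = 1/(-6 - 2*5) = 1/(-6 - 10) = 1/(-16) = -1/16 ≈ -0.062500)
f = 3051 (f = -21 + 16²*12 = -21 + 256*12 = -21 + 3072 = 3051)
f*S = 3051*(-1/16) = -3051/16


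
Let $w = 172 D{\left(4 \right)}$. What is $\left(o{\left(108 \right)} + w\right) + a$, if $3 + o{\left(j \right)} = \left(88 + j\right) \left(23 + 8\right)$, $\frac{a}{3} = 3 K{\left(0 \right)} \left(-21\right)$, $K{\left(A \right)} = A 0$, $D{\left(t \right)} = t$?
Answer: $6761$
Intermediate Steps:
$K{\left(A \right)} = 0$
$a = 0$ ($a = 3 \cdot 3 \cdot 0 \left(-21\right) = 3 \cdot 0 \left(-21\right) = 3 \cdot 0 = 0$)
$o{\left(j \right)} = 2725 + 31 j$ ($o{\left(j \right)} = -3 + \left(88 + j\right) \left(23 + 8\right) = -3 + \left(88 + j\right) 31 = -3 + \left(2728 + 31 j\right) = 2725 + 31 j$)
$w = 688$ ($w = 172 \cdot 4 = 688$)
$\left(o{\left(108 \right)} + w\right) + a = \left(\left(2725 + 31 \cdot 108\right) + 688\right) + 0 = \left(\left(2725 + 3348\right) + 688\right) + 0 = \left(6073 + 688\right) + 0 = 6761 + 0 = 6761$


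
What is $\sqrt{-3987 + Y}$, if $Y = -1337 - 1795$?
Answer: $3 i \sqrt{791} \approx 84.374 i$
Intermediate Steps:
$Y = -3132$
$\sqrt{-3987 + Y} = \sqrt{-3987 - 3132} = \sqrt{-7119} = 3 i \sqrt{791}$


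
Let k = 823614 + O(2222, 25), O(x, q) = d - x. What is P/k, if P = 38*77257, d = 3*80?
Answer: 1467883/410816 ≈ 3.5731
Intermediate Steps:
d = 240
O(x, q) = 240 - x
P = 2935766
k = 821632 (k = 823614 + (240 - 1*2222) = 823614 + (240 - 2222) = 823614 - 1982 = 821632)
P/k = 2935766/821632 = 2935766*(1/821632) = 1467883/410816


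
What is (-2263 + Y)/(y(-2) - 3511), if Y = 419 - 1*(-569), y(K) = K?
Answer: 425/1171 ≈ 0.36294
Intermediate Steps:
Y = 988 (Y = 419 + 569 = 988)
(-2263 + Y)/(y(-2) - 3511) = (-2263 + 988)/(-2 - 3511) = -1275/(-3513) = -1275*(-1/3513) = 425/1171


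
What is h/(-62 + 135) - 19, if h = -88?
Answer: -1475/73 ≈ -20.205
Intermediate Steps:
h/(-62 + 135) - 19 = -88/(-62 + 135) - 19 = -88/73 - 19 = -1475/73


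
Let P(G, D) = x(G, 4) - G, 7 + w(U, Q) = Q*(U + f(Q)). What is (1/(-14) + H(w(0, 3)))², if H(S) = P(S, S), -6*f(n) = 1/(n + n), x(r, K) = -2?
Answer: 177241/7056 ≈ 25.119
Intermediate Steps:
f(n) = -1/(12*n) (f(n) = -1/(6*(n + n)) = -1/(2*n)/6 = -1/(12*n))
w(U, Q) = -7 + Q*(U - 1/(12*Q))
P(G, D) = -2 - G
H(S) = -2 - S
(1/(-14) + H(w(0, 3)))² = (1/(-14) + (-2 - (-85/12 + 3*0)))² = (-1/14 + (-2 - (-85/12 + 0)))² = (-1/14 + (-2 - 1*(-85/12)))² = (-1/14 + (-2 + 85/12))² = (-1/14 + 61/12)² = (421/84)² = 177241/7056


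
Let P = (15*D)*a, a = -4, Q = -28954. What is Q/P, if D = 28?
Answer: 14477/840 ≈ 17.235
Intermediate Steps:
P = -1680 (P = (15*28)*(-4) = 420*(-4) = -1680)
Q/P = -28954/(-1680) = -28954*(-1/1680) = 14477/840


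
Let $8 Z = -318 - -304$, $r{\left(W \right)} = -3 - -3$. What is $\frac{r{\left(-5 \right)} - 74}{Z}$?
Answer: $\frac{296}{7} \approx 42.286$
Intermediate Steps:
$r{\left(W \right)} = 0$ ($r{\left(W \right)} = -3 + 3 = 0$)
$Z = - \frac{7}{4}$ ($Z = \frac{-318 - -304}{8} = \frac{-318 + 304}{8} = \frac{1}{8} \left(-14\right) = - \frac{7}{4} \approx -1.75$)
$\frac{r{\left(-5 \right)} - 74}{Z} = \frac{0 - 74}{- \frac{7}{4}} = \left(0 - 74\right) \left(- \frac{4}{7}\right) = \left(-74\right) \left(- \frac{4}{7}\right) = \frac{296}{7}$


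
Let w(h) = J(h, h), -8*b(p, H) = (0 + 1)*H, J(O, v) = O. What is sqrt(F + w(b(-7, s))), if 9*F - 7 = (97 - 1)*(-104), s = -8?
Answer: 4*I*sqrt(623)/3 ≈ 33.28*I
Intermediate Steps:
b(p, H) = -H/8 (b(p, H) = -(0 + 1)*H/8 = -H/8)
w(h) = h
F = -9977/9 (F = 7/9 + ((97 - 1)*(-104))/9 = 7/9 + (96*(-104))/9 = 7/9 + (1/9)*(-9984) = 7/9 - 3328/3 = -9977/9 ≈ -1108.6)
sqrt(F + w(b(-7, s))) = sqrt(-9977/9 - 1/8*(-8)) = sqrt(-9977/9 + 1) = sqrt(-9968/9) = 4*I*sqrt(623)/3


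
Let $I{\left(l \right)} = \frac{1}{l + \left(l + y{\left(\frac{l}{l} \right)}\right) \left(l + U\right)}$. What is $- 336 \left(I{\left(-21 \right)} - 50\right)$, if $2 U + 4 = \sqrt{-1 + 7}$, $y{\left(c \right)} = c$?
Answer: $\frac{3227485296}{192121} - \frac{3360 \sqrt{6}}{192121} \approx 16799.0$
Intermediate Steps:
$U = -2 + \frac{\sqrt{6}}{2}$ ($U = -2 + \frac{\sqrt{-1 + 7}}{2} = -2 + \frac{\sqrt{6}}{2} \approx -0.77526$)
$I{\left(l \right)} = \frac{1}{l + \left(1 + l\right) \left(-2 + l + \frac{\sqrt{6}}{2}\right)}$ ($I{\left(l \right)} = \frac{1}{l + \left(l + \frac{l}{l}\right) \left(l - \left(2 - \frac{\sqrt{6}}{2}\right)\right)} = \frac{1}{l + \left(l + 1\right) \left(-2 + l + \frac{\sqrt{6}}{2}\right)} = \frac{1}{l + \left(1 + l\right) \left(-2 + l + \frac{\sqrt{6}}{2}\right)}$)
$- 336 \left(I{\left(-21 \right)} - 50\right) = - 336 \left(\frac{2}{-4 + \sqrt{6} + 2 \left(-21\right)^{2} - 21 \sqrt{6}} - 50\right) = - 336 \left(\frac{2}{-4 + \sqrt{6} + 2 \cdot 441 - 21 \sqrt{6}} - 50\right) = - 336 \left(\frac{2}{-4 + \sqrt{6} + 882 - 21 \sqrt{6}} - 50\right) = - 336 \left(\frac{2}{878 - 20 \sqrt{6}} - 50\right) = - 336 \left(-50 + \frac{2}{878 - 20 \sqrt{6}}\right) = 16800 - \frac{672}{878 - 20 \sqrt{6}}$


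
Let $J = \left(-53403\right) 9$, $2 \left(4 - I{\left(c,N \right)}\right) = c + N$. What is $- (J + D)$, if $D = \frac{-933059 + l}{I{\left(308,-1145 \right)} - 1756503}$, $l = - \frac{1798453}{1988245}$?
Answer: $\frac{3356232196385468199}{6983036547445} \approx 4.8063 \cdot 10^{5}$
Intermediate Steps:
$l = - \frac{1798453}{1988245}$ ($l = \left(-1798453\right) \frac{1}{1988245} = - \frac{1798453}{1988245} \approx -0.90454$)
$I{\left(c,N \right)} = 4 - \frac{N}{2} - \frac{c}{2}$ ($I{\left(c,N \right)} = 4 - \frac{c + N}{2} = 4 - \frac{N + c}{2} = 4 - \left(\frac{N}{2} + \frac{c}{2}\right) = 4 - \frac{N}{2} - \frac{c}{2}$)
$D = \frac{3710303379816}{6983036547445}$ ($D = \frac{-933059 - \frac{1798453}{1988245}}{\left(4 - - \frac{1145}{2} - 154\right) - 1756503} = - \frac{1855151689908}{1988245 \left(\left(4 + \frac{1145}{2} - 154\right) - 1756503\right)} = - \frac{1855151689908}{1988245 \left(\frac{845}{2} - 1756503\right)} = - \frac{1855151689908}{1988245 \left(- \frac{3512161}{2}\right)} = \left(- \frac{1855151689908}{1988245}\right) \left(- \frac{2}{3512161}\right) = \frac{3710303379816}{6983036547445} \approx 0.53133$)
$J = -480627$
$- (J + D) = - (-480627 + \frac{3710303379816}{6983036547445}) = \left(-1\right) \left(- \frac{3356232196385468199}{6983036547445}\right) = \frac{3356232196385468199}{6983036547445}$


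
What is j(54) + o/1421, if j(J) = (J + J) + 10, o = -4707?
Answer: 162971/1421 ≈ 114.69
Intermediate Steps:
j(J) = 10 + 2*J (j(J) = 2*J + 10 = 10 + 2*J)
j(54) + o/1421 = (10 + 2*54) - 4707/1421 = (10 + 108) - 4707*1/1421 = 118 - 4707/1421 = 162971/1421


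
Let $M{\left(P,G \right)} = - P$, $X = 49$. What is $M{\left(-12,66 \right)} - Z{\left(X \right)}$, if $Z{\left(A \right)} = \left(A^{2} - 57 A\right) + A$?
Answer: $355$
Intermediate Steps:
$Z{\left(A \right)} = A^{2} - 56 A$
$M{\left(-12,66 \right)} - Z{\left(X \right)} = \left(-1\right) \left(-12\right) - 49 \left(-56 + 49\right) = 12 - 49 \left(-7\right) = 12 - -343 = 12 + 343 = 355$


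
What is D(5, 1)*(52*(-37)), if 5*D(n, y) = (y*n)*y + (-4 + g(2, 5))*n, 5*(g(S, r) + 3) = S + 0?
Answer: 53872/5 ≈ 10774.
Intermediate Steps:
g(S, r) = -3 + S/5 (g(S, r) = -3 + (S + 0)/5 = -3 + S/5)
D(n, y) = -33*n/25 + n*y²/5 (D(n, y) = ((y*n)*y + (-4 + (-3 + (⅕)*2))*n)/5 = ((n*y)*y + (-4 + (-3 + ⅖))*n)/5 = (n*y² + (-4 - 13/5)*n)/5 = (n*y² - 33*n/5)/5 = (-33*n/5 + n*y²)/5 = -33*n/25 + n*y²/5)
D(5, 1)*(52*(-37)) = ((1/25)*5*(-33 + 5*1²))*(52*(-37)) = ((1/25)*5*(-33 + 5*1))*(-1924) = ((1/25)*5*(-33 + 5))*(-1924) = ((1/25)*5*(-28))*(-1924) = -28/5*(-1924) = 53872/5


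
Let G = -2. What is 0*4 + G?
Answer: -2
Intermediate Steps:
0*4 + G = 0*4 - 2 = 0 - 2 = -2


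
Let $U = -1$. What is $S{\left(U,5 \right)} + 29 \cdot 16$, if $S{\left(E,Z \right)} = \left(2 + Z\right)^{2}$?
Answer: $513$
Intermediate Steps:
$S{\left(U,5 \right)} + 29 \cdot 16 = \left(2 + 5\right)^{2} + 29 \cdot 16 = 7^{2} + 464 = 49 + 464 = 513$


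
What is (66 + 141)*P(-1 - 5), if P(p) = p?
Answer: -1242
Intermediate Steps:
(66 + 141)*P(-1 - 5) = (66 + 141)*(-1 - 5) = 207*(-6) = -1242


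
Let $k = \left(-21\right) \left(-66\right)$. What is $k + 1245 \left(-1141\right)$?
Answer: $-1419159$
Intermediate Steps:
$k = 1386$
$k + 1245 \left(-1141\right) = 1386 + 1245 \left(-1141\right) = 1386 - 1420545 = -1419159$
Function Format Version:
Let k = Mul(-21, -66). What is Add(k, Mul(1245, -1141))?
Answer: -1419159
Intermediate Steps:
k = 1386
Add(k, Mul(1245, -1141)) = Add(1386, Mul(1245, -1141)) = Add(1386, -1420545) = -1419159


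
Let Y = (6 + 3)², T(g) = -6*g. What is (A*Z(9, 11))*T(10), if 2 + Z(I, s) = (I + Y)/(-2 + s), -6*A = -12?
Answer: -960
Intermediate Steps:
Y = 81 (Y = 9² = 81)
A = 2 (A = -⅙*(-12) = 2)
Z(I, s) = -2 + (81 + I)/(-2 + s) (Z(I, s) = -2 + (I + 81)/(-2 + s) = -2 + (81 + I)/(-2 + s))
(A*Z(9, 11))*T(10) = (2*((85 + 9 - 2*11)/(-2 + 11)))*(-6*10) = (2*((85 + 9 - 22)/9))*(-60) = (2*((⅑)*72))*(-60) = (2*8)*(-60) = 16*(-60) = -960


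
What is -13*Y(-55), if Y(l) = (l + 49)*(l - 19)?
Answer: -5772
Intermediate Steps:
Y(l) = (-19 + l)*(49 + l) (Y(l) = (49 + l)*(-19 + l) = (-19 + l)*(49 + l))
-13*Y(-55) = -13*(-931 + (-55)² + 30*(-55)) = -13*(-931 + 3025 - 1650) = -13*444 = -5772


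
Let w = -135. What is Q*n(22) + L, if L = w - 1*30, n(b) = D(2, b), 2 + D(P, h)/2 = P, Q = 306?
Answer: -165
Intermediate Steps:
D(P, h) = -4 + 2*P
n(b) = 0 (n(b) = -4 + 2*2 = -4 + 4 = 0)
L = -165 (L = -135 - 1*30 = -135 - 30 = -165)
Q*n(22) + L = 306*0 - 165 = 0 - 165 = -165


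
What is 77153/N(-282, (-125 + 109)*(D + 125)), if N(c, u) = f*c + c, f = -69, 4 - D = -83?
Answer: 77153/19176 ≈ 4.0234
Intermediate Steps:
D = 87 (D = 4 - 1*(-83) = 4 + 83 = 87)
N(c, u) = -68*c (N(c, u) = -69*c + c = -68*c)
77153/N(-282, (-125 + 109)*(D + 125)) = 77153/((-68*(-282))) = 77153/19176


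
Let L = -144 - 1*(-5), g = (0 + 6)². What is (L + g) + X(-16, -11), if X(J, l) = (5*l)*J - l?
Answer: 788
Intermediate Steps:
g = 36 (g = 6² = 36)
X(J, l) = -l + 5*J*l (X(J, l) = 5*J*l - l = -l + 5*J*l)
L = -139 (L = -144 + 5 = -139)
(L + g) + X(-16, -11) = (-139 + 36) - 11*(-1 + 5*(-16)) = -103 - 11*(-1 - 80) = -103 - 11*(-81) = -103 + 891 = 788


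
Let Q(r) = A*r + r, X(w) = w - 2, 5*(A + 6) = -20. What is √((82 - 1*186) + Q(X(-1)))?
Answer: I*√77 ≈ 8.775*I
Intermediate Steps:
A = -10 (A = -6 + (⅕)*(-20) = -6 - 4 = -10)
X(w) = -2 + w
Q(r) = -9*r (Q(r) = -10*r + r = -9*r)
√((82 - 1*186) + Q(X(-1))) = √((82 - 1*186) - 9*(-2 - 1)) = √((82 - 186) - 9*(-3)) = √(-104 + 27) = √(-77) = I*√77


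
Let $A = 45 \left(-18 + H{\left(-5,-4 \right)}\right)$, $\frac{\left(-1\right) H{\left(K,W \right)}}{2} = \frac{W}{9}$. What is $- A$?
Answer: $770$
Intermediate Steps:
$H{\left(K,W \right)} = - \frac{2 W}{9}$ ($H{\left(K,W \right)} = - 2 \frac{W}{9} = - \frac{2 W}{9}$)
$A = -770$ ($A = 45 \left(-18 - - \frac{8}{9}\right) = 45 \left(-18 + \frac{8}{9}\right) = 45 \left(- \frac{154}{9}\right) = -770$)
$- A = \left(-1\right) \left(-770\right) = 770$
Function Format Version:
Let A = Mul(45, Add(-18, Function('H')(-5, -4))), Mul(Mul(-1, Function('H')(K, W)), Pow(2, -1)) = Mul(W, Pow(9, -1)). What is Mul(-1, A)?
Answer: 770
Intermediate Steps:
Function('H')(K, W) = Mul(Rational(-2, 9), W) (Function('H')(K, W) = Mul(-2, Mul(W, Pow(9, -1))) = Mul(-2, Mul(W, Rational(1, 9))) = Mul(-2, Mul(Rational(1, 9), W)) = Mul(Rational(-2, 9), W))
A = -770 (A = Mul(45, Add(-18, Mul(Rational(-2, 9), -4))) = Mul(45, Add(-18, Rational(8, 9))) = Mul(45, Rational(-154, 9)) = -770)
Mul(-1, A) = Mul(-1, -770) = 770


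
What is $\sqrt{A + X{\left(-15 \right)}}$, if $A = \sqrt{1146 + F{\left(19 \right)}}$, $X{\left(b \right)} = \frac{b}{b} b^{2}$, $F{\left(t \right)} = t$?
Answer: $\sqrt{225 + \sqrt{1165}} \approx 16.098$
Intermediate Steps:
$X{\left(b \right)} = b^{2}$ ($X{\left(b \right)} = 1 b^{2} = b^{2}$)
$A = \sqrt{1165}$ ($A = \sqrt{1146 + 19} = \sqrt{1165} \approx 34.132$)
$\sqrt{A + X{\left(-15 \right)}} = \sqrt{\sqrt{1165} + \left(-15\right)^{2}} = \sqrt{\sqrt{1165} + 225} = \sqrt{225 + \sqrt{1165}}$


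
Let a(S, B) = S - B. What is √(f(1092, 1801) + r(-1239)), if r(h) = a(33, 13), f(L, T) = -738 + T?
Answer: 19*√3 ≈ 32.909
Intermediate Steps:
r(h) = 20 (r(h) = 33 - 1*13 = 33 - 13 = 20)
√(f(1092, 1801) + r(-1239)) = √((-738 + 1801) + 20) = √(1063 + 20) = √1083 = 19*√3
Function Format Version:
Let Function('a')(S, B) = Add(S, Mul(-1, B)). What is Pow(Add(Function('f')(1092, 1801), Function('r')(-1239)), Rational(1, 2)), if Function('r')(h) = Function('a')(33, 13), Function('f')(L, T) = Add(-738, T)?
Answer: Mul(19, Pow(3, Rational(1, 2))) ≈ 32.909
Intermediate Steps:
Function('r')(h) = 20 (Function('r')(h) = Add(33, Mul(-1, 13)) = Add(33, -13) = 20)
Pow(Add(Function('f')(1092, 1801), Function('r')(-1239)), Rational(1, 2)) = Pow(Add(Add(-738, 1801), 20), Rational(1, 2)) = Pow(Add(1063, 20), Rational(1, 2)) = Pow(1083, Rational(1, 2)) = Mul(19, Pow(3, Rational(1, 2)))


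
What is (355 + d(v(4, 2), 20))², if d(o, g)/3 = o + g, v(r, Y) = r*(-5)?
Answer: 126025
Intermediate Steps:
v(r, Y) = -5*r
d(o, g) = 3*g + 3*o (d(o, g) = 3*(o + g) = 3*(g + o) = 3*g + 3*o)
(355 + d(v(4, 2), 20))² = (355 + (3*20 + 3*(-5*4)))² = (355 + (60 + 3*(-20)))² = (355 + (60 - 60))² = (355 + 0)² = 355² = 126025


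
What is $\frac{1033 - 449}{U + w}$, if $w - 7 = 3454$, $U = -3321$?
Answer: $\frac{146}{35} \approx 4.1714$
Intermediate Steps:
$w = 3461$ ($w = 7 + 3454 = 3461$)
$\frac{1033 - 449}{U + w} = \frac{1033 - 449}{-3321 + 3461} = \frac{584}{140} = 584 \cdot \frac{1}{140} = \frac{146}{35}$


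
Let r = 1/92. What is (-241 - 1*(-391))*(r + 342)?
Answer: 2359875/46 ≈ 51302.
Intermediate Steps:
r = 1/92 ≈ 0.010870
(-241 - 1*(-391))*(r + 342) = (-241 - 1*(-391))*(1/92 + 342) = (-241 + 391)*(31465/92) = 150*(31465/92) = 2359875/46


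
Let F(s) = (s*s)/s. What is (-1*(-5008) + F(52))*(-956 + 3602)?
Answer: 13388760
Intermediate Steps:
F(s) = s (F(s) = s²/s = s)
(-1*(-5008) + F(52))*(-956 + 3602) = (-1*(-5008) + 52)*(-956 + 3602) = (5008 + 52)*2646 = 5060*2646 = 13388760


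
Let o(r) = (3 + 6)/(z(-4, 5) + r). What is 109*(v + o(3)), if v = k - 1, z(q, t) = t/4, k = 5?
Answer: 11336/17 ≈ 666.82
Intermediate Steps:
z(q, t) = t/4 (z(q, t) = t*(1/4) = t/4)
v = 4 (v = 5 - 1 = 4)
o(r) = 9/(5/4 + r) (o(r) = (3 + 6)/((1/4)*5 + r) = 9/(5/4 + r))
109*(v + o(3)) = 109*(4 + 36/(5 + 4*3)) = 109*(4 + 36/(5 + 12)) = 109*(4 + 36/17) = 109*(104/17) = 11336/17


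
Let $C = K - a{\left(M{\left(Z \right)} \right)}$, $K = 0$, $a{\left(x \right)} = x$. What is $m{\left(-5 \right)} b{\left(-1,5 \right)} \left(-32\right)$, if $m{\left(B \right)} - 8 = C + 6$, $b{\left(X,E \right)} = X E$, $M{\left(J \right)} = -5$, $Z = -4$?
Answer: $3040$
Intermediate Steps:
$C = 5$ ($C = 0 - -5 = 0 + 5 = 5$)
$b{\left(X,E \right)} = E X$
$m{\left(B \right)} = 19$ ($m{\left(B \right)} = 8 + \left(5 + 6\right) = 8 + 11 = 19$)
$m{\left(-5 \right)} b{\left(-1,5 \right)} \left(-32\right) = 19 \cdot 5 \left(-1\right) \left(-32\right) = 19 \left(-5\right) \left(-32\right) = \left(-95\right) \left(-32\right) = 3040$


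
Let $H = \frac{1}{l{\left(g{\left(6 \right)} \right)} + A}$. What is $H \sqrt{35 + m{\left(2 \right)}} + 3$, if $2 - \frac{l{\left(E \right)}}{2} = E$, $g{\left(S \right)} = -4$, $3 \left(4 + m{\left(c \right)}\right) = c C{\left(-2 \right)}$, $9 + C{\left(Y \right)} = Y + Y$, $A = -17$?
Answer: $3 - \frac{\sqrt{201}}{15} \approx 2.0548$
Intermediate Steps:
$C{\left(Y \right)} = -9 + 2 Y$ ($C{\left(Y \right)} = -9 + \left(Y + Y\right) = -9 + 2 Y$)
$m{\left(c \right)} = -4 - \frac{13 c}{3}$ ($m{\left(c \right)} = -4 + \frac{c \left(-9 + 2 \left(-2\right)\right)}{3} = -4 + \frac{c \left(-9 - 4\right)}{3} = -4 + \frac{c \left(-13\right)}{3} = -4 + \frac{\left(-13\right) c}{3} = -4 - \frac{13 c}{3}$)
$l{\left(E \right)} = 4 - 2 E$
$H = - \frac{1}{5}$ ($H = \frac{1}{\left(4 - -8\right) - 17} = \frac{1}{\left(4 + 8\right) - 17} = \frac{1}{12 - 17} = \frac{1}{-5} = - \frac{1}{5} \approx -0.2$)
$H \sqrt{35 + m{\left(2 \right)}} + 3 = - \frac{\sqrt{35 - \frac{38}{3}}}{5} + 3 = - \frac{\sqrt{\frac{67}{3}}}{5} + 3 = - \frac{\frac{1}{3} \sqrt{201}}{5} + 3 = - \frac{\sqrt{201}}{15} + 3 = 3 - \frac{\sqrt{201}}{15}$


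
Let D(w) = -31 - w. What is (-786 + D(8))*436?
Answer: -359700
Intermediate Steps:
(-786 + D(8))*436 = (-786 + (-31 - 1*8))*436 = (-786 + (-31 - 8))*436 = (-786 - 39)*436 = -825*436 = -359700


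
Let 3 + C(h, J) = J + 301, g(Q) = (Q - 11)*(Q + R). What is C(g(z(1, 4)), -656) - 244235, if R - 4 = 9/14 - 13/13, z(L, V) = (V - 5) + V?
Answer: -244593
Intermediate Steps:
z(L, V) = -5 + 2*V (z(L, V) = (-5 + V) + V = -5 + 2*V)
R = 51/14 (R = 4 + (9/14 - 13/13) = 4 + (9*(1/14) - 13*1/13) = 4 + (9/14 - 1) = 4 - 5/14 = 51/14 ≈ 3.6429)
g(Q) = (-11 + Q)*(51/14 + Q) (g(Q) = (Q - 11)*(Q + 51/14) = (-11 + Q)*(51/14 + Q))
C(h, J) = 298 + J (C(h, J) = -3 + (J + 301) = -3 + (301 + J) = 298 + J)
C(g(z(1, 4)), -656) - 244235 = (298 - 656) - 244235 = -358 - 244235 = -244593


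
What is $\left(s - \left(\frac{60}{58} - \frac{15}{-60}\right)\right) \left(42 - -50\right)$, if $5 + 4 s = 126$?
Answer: $\frac{77280}{29} \approx 2664.8$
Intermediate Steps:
$s = \frac{121}{4}$ ($s = - \frac{5}{4} + \frac{1}{4} \cdot 126 = - \frac{5}{4} + \frac{63}{2} = \frac{121}{4} \approx 30.25$)
$\left(s - \left(\frac{60}{58} - \frac{15}{-60}\right)\right) \left(42 - -50\right) = \left(\frac{121}{4} - \left(\frac{60}{58} - \frac{15}{-60}\right)\right) \left(42 - -50\right) = \left(\frac{121}{4} - \left(60 \cdot \frac{1}{58} - - \frac{1}{4}\right)\right) \left(42 + 50\right) = \left(\frac{121}{4} - \left(\frac{30}{29} + \frac{1}{4}\right)\right) 92 = \left(\frac{121}{4} - \frac{149}{116}\right) 92 = \frac{840}{29} \cdot 92 = \frac{77280}{29}$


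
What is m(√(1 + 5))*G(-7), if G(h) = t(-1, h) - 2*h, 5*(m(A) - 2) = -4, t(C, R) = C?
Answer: 78/5 ≈ 15.600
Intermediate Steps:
m(A) = 6/5 (m(A) = 2 + (⅕)*(-4) = 2 - ⅘ = 6/5)
G(h) = -1 - 2*h
m(√(1 + 5))*G(-7) = 6*(-1 - 2*(-7))/5 = 6*(-1 + 14)/5 = (6/5)*13 = 78/5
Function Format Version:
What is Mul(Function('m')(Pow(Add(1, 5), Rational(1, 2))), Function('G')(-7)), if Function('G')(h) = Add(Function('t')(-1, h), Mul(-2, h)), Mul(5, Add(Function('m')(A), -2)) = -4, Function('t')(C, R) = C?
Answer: Rational(78, 5) ≈ 15.600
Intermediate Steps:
Function('m')(A) = Rational(6, 5) (Function('m')(A) = Add(2, Mul(Rational(1, 5), -4)) = Add(2, Rational(-4, 5)) = Rational(6, 5))
Function('G')(h) = Add(-1, Mul(-2, h))
Mul(Function('m')(Pow(Add(1, 5), Rational(1, 2))), Function('G')(-7)) = Mul(Rational(6, 5), Add(-1, Mul(-2, -7))) = Mul(Rational(6, 5), Add(-1, 14)) = Mul(Rational(6, 5), 13) = Rational(78, 5)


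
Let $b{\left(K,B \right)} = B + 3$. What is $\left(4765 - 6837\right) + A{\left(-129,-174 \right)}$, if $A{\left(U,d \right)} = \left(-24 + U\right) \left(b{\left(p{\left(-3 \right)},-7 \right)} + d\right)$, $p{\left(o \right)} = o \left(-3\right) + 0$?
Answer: $25162$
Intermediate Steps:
$p{\left(o \right)} = - 3 o$ ($p{\left(o \right)} = - 3 o + 0 = - 3 o$)
$b{\left(K,B \right)} = 3 + B$
$A{\left(U,d \right)} = \left(-24 + U\right) \left(-4 + d\right)$ ($A{\left(U,d \right)} = \left(-24 + U\right) \left(\left(3 - 7\right) + d\right) = \left(-24 + U\right) \left(-4 + d\right)$)
$\left(4765 - 6837\right) + A{\left(-129,-174 \right)} = \left(4765 - 6837\right) - -27234 = -2072 + \left(96 + 4176 + 516 + 22446\right) = -2072 + 27234 = 25162$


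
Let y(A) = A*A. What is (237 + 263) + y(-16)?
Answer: 756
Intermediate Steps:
y(A) = A²
(237 + 263) + y(-16) = (237 + 263) + (-16)² = 500 + 256 = 756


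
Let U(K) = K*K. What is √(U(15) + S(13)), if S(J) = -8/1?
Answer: √217 ≈ 14.731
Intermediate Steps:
S(J) = -8 (S(J) = -8*1 = -8)
U(K) = K²
√(U(15) + S(13)) = √(15² - 8) = √(225 - 8) = √217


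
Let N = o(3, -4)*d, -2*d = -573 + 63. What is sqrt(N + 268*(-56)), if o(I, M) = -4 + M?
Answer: 2*I*sqrt(4262) ≈ 130.57*I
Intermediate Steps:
d = 255 (d = -(-573 + 63)/2 = -1/2*(-510) = 255)
N = -2040 (N = (-4 - 4)*255 = -8*255 = -2040)
sqrt(N + 268*(-56)) = sqrt(-2040 + 268*(-56)) = sqrt(-2040 - 15008) = sqrt(-17048) = 2*I*sqrt(4262)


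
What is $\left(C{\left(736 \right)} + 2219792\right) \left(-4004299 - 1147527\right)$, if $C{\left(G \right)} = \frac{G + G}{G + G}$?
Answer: $-11435987292018$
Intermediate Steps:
$C{\left(G \right)} = 1$ ($C{\left(G \right)} = \frac{2 G}{2 G} = 2 G \frac{1}{2 G} = 1$)
$\left(C{\left(736 \right)} + 2219792\right) \left(-4004299 - 1147527\right) = \left(1 + 2219792\right) \left(-4004299 - 1147527\right) = 2219793 \left(-5151826\right) = -11435987292018$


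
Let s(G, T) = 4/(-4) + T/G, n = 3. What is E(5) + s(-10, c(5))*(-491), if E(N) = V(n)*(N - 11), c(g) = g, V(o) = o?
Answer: 1437/2 ≈ 718.50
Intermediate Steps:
E(N) = -33 + 3*N (E(N) = 3*(N - 11) = 3*(-11 + N) = -33 + 3*N)
s(G, T) = -1 + T/G (s(G, T) = 4*(-¼) + T/G = -1 + T/G)
E(5) + s(-10, c(5))*(-491) = (-33 + 3*5) + ((5 - 1*(-10))/(-10))*(-491) = (-33 + 15) - (5 + 10)/10*(-491) = -18 - ⅒*15*(-491) = -18 - 3/2*(-491) = -18 + 1473/2 = 1437/2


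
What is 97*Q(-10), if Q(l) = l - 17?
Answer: -2619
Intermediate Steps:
Q(l) = -17 + l
97*Q(-10) = 97*(-17 - 10) = 97*(-27) = -2619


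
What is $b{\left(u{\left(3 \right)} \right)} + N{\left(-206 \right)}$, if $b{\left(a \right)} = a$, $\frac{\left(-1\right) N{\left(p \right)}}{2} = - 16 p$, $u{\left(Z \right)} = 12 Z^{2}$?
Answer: $-6484$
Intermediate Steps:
$N{\left(p \right)} = 32 p$ ($N{\left(p \right)} = - 2 \left(- 16 p\right) = 32 p$)
$b{\left(u{\left(3 \right)} \right)} + N{\left(-206 \right)} = 12 \cdot 3^{2} + 32 \left(-206\right) = 12 \cdot 9 - 6592 = 108 - 6592 = -6484$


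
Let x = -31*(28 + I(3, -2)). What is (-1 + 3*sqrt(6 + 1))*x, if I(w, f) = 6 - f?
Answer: 1116 - 3348*sqrt(7) ≈ -7742.0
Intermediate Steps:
x = -1116 (x = -31*(28 + (6 - 1*(-2))) = -31*(28 + (6 + 2)) = -31*(28 + 8) = -31*36 = -1116)
(-1 + 3*sqrt(6 + 1))*x = (-1 + 3*sqrt(6 + 1))*(-1116) = (-1 + 3*sqrt(7))*(-1116) = 1116 - 3348*sqrt(7)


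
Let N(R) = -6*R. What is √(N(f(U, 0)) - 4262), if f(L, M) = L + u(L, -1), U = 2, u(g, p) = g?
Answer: I*√4286 ≈ 65.468*I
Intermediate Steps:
f(L, M) = 2*L (f(L, M) = L + L = 2*L)
√(N(f(U, 0)) - 4262) = √(-12*2 - 4262) = √(-6*4 - 4262) = √(-24 - 4262) = √(-4286) = I*√4286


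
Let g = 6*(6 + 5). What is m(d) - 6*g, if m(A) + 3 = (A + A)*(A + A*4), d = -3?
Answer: -309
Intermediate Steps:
m(A) = -3 + 10*A**2 (m(A) = -3 + (A + A)*(A + A*4) = -3 + (2*A)*(A + 4*A) = -3 + (2*A)*(5*A) = -3 + 10*A**2)
g = 66 (g = 6*11 = 66)
m(d) - 6*g = (-3 + 10*(-3)**2) - 6*66 = (-3 + 10*9) - 396 = (-3 + 90) - 396 = 87 - 396 = -309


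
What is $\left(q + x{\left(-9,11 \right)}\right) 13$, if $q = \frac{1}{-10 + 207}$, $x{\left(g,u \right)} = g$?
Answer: $- \frac{23036}{197} \approx -116.93$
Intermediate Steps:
$q = \frac{1}{197} \approx 0.0050761$
$\left(q + x{\left(-9,11 \right)}\right) 13 = \left(\frac{1}{197} - 9\right) 13 = \left(- \frac{1772}{197}\right) 13 = - \frac{23036}{197}$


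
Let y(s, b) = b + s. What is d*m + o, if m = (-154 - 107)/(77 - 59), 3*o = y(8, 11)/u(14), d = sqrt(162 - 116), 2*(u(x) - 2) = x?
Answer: 19/27 - 29*sqrt(46)/2 ≈ -97.640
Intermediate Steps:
u(x) = 2 + x/2
d = sqrt(46) ≈ 6.7823
o = 19/27 (o = ((11 + 8)/(2 + (1/2)*14))/3 = (19/(2 + 7))/3 = (19/9)/3 = (19*(1/9))/3 = (1/3)*(19/9) = 19/27 ≈ 0.70370)
m = -29/2 (m = -261/18 = -261*1/18 = -29/2 ≈ -14.500)
d*m + o = sqrt(46)*(-29/2) + 19/27 = -29*sqrt(46)/2 + 19/27 = 19/27 - 29*sqrt(46)/2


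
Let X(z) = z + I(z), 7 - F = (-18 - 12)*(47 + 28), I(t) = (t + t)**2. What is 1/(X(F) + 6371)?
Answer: 1/20384824 ≈ 4.9056e-8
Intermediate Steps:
I(t) = 4*t**2 (I(t) = (2*t)**2 = 4*t**2)
F = 2257 (F = 7 - (-18 - 12)*(47 + 28) = 7 - (-30)*75 = 7 - 1*(-2250) = 7 + 2250 = 2257)
X(z) = z + 4*z**2
1/(X(F) + 6371) = 1/(2257*(1 + 4*2257) + 6371) = 1/(2257*(1 + 9028) + 6371) = 1/(2257*9029 + 6371) = 1/(20378453 + 6371) = 1/20384824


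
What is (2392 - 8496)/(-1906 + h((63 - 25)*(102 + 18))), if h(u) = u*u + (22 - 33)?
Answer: -6104/20791683 ≈ -0.00029358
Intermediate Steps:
h(u) = -11 + u**2 (h(u) = u**2 - 11 = -11 + u**2)
(2392 - 8496)/(-1906 + h((63 - 25)*(102 + 18))) = (2392 - 8496)/(-1906 + (-11 + ((63 - 25)*(102 + 18))**2)) = -6104/(-1906 + (-11 + (38*120)**2)) = -6104/(-1906 + (-11 + 4560**2)) = -6104/(-1906 + (-11 + 20793600)) = -6104/(-1906 + 20793589) = -6104/20791683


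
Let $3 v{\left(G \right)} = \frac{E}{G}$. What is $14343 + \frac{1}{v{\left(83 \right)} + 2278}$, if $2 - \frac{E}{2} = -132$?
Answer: $\frac{8139509319}{567490} \approx 14343.0$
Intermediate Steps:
$E = 268$ ($E = 4 - -264 = 4 + 264 = 268$)
$v{\left(G \right)} = \frac{268}{3 G}$ ($v{\left(G \right)} = \frac{268 \frac{1}{G}}{3} = \frac{268}{3 G}$)
$14343 + \frac{1}{v{\left(83 \right)} + 2278} = 14343 + \frac{1}{\frac{268}{3 \cdot 83} + 2278} = 14343 + \frac{1}{\frac{268}{3} \cdot \frac{1}{83} + 2278} = 14343 + \frac{1}{\frac{268}{249} + 2278} = 14343 + \frac{1}{\frac{567490}{249}} = 14343 + \frac{249}{567490} = \frac{8139509319}{567490}$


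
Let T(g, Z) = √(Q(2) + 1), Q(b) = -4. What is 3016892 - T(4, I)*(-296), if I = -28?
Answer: 3016892 + 296*I*√3 ≈ 3.0169e+6 + 512.69*I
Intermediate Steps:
T(g, Z) = I*√3 (T(g, Z) = √(-4 + 1) = √(-3) = I*√3)
3016892 - T(4, I)*(-296) = 3016892 - I*√3*(-296) = 3016892 - (-296)*I*√3 = 3016892 + 296*I*√3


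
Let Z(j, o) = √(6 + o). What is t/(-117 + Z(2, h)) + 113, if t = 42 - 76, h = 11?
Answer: 774457/6836 + 17*√17/6836 ≈ 113.30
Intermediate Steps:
t = -34
t/(-117 + Z(2, h)) + 113 = -34/(-117 + √(6 + 11)) + 113 = -34/(-117 + √17) + 113 = 113 - 34/(-117 + √17)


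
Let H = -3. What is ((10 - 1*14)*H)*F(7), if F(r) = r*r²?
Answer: 4116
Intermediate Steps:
F(r) = r³
((10 - 1*14)*H)*F(7) = ((10 - 1*14)*(-3))*7³ = ((10 - 14)*(-3))*343 = -4*(-3)*343 = 12*343 = 4116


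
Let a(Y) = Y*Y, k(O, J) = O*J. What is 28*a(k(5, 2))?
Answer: 2800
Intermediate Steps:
k(O, J) = J*O
a(Y) = Y²
28*a(k(5, 2)) = 28*(2*5)² = 28*10² = 28*100 = 2800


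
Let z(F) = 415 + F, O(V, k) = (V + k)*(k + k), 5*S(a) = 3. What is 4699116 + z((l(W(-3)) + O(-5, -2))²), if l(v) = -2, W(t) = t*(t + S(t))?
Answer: 4700207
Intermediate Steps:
S(a) = ⅗ (S(a) = (⅕)*3 = ⅗)
W(t) = t*(⅗ + t) (W(t) = t*(t + ⅗) = t*(⅗ + t))
O(V, k) = 2*k*(V + k) (O(V, k) = (V + k)*(2*k) = 2*k*(V + k))
4699116 + z((l(W(-3)) + O(-5, -2))²) = 4699116 + (415 + (-2 + 2*(-2)*(-5 - 2))²) = 4699116 + (415 + (-2 + 2*(-2)*(-7))²) = 4699116 + (415 + (-2 + 28)²) = 4699116 + (415 + 26²) = 4699116 + (415 + 676) = 4699116 + 1091 = 4700207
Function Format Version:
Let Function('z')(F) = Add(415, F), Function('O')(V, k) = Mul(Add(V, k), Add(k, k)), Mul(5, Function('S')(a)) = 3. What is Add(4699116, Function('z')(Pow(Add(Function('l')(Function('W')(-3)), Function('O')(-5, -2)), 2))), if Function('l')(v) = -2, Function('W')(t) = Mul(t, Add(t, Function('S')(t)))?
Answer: 4700207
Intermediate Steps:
Function('S')(a) = Rational(3, 5) (Function('S')(a) = Mul(Rational(1, 5), 3) = Rational(3, 5))
Function('W')(t) = Mul(t, Add(Rational(3, 5), t)) (Function('W')(t) = Mul(t, Add(t, Rational(3, 5))) = Mul(t, Add(Rational(3, 5), t)))
Function('O')(V, k) = Mul(2, k, Add(V, k)) (Function('O')(V, k) = Mul(Add(V, k), Mul(2, k)) = Mul(2, k, Add(V, k)))
Add(4699116, Function('z')(Pow(Add(Function('l')(Function('W')(-3)), Function('O')(-5, -2)), 2))) = Add(4699116, Add(415, Pow(Add(-2, Mul(2, -2, Add(-5, -2))), 2))) = Add(4699116, Add(415, Pow(Add(-2, Mul(2, -2, -7)), 2))) = Add(4699116, Add(415, Pow(Add(-2, 28), 2))) = Add(4699116, Add(415, Pow(26, 2))) = Add(4699116, Add(415, 676)) = Add(4699116, 1091) = 4700207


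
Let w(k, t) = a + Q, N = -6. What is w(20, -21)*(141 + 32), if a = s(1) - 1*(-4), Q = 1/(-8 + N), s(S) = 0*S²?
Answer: 9515/14 ≈ 679.64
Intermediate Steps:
s(S) = 0
Q = -1/14 (Q = 1/(-8 - 6) = 1/(-14) = -1/14 ≈ -0.071429)
a = 4 (a = 0 - 1*(-4) = 0 + 4 = 4)
w(k, t) = 55/14 (w(k, t) = 4 - 1/14 = 55/14)
w(20, -21)*(141 + 32) = 55*(141 + 32)/14 = (55/14)*173 = 9515/14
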